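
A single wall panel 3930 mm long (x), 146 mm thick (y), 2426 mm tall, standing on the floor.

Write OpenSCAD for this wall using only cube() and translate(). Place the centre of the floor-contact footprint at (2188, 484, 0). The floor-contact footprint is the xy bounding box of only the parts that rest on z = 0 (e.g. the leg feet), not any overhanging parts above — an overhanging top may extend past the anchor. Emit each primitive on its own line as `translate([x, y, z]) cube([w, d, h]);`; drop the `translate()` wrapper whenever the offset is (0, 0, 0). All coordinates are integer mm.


translate([223, 411, 0]) cube([3930, 146, 2426]);


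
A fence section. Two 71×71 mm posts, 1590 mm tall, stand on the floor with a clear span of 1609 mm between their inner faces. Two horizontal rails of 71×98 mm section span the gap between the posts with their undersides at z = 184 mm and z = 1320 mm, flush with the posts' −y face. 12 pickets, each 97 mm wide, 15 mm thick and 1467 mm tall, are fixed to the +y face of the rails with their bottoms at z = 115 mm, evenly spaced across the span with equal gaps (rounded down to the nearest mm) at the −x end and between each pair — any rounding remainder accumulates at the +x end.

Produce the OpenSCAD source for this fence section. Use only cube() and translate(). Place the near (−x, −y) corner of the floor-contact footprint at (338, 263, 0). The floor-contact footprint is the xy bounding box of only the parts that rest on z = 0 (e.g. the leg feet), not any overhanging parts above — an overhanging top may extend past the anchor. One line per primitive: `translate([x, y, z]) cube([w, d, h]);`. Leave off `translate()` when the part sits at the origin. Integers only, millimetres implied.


translate([338, 263, 0]) cube([71, 71, 1590]);
translate([2018, 263, 0]) cube([71, 71, 1590]);
translate([409, 263, 184]) cube([1609, 71, 98]);
translate([409, 263, 1320]) cube([1609, 71, 98]);
translate([443, 334, 115]) cube([97, 15, 1467]);
translate([574, 334, 115]) cube([97, 15, 1467]);
translate([705, 334, 115]) cube([97, 15, 1467]);
translate([836, 334, 115]) cube([97, 15, 1467]);
translate([967, 334, 115]) cube([97, 15, 1467]);
translate([1098, 334, 115]) cube([97, 15, 1467]);
translate([1229, 334, 115]) cube([97, 15, 1467]);
translate([1360, 334, 115]) cube([97, 15, 1467]);
translate([1491, 334, 115]) cube([97, 15, 1467]);
translate([1622, 334, 115]) cube([97, 15, 1467]);
translate([1753, 334, 115]) cube([97, 15, 1467]);
translate([1884, 334, 115]) cube([97, 15, 1467]);


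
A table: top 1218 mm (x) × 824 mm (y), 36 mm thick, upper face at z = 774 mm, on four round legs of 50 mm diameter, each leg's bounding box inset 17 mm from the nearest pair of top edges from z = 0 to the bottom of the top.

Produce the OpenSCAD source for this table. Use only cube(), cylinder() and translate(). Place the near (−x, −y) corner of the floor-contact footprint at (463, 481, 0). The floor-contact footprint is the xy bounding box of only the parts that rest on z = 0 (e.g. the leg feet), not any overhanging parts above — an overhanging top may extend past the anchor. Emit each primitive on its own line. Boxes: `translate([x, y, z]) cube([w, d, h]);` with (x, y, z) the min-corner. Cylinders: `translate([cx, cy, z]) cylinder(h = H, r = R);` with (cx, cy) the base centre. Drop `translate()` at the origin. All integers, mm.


translate([446, 464, 738]) cube([1218, 824, 36]);
translate([488, 506, 0]) cylinder(h = 738, r = 25);
translate([1622, 506, 0]) cylinder(h = 738, r = 25);
translate([488, 1246, 0]) cylinder(h = 738, r = 25);
translate([1622, 1246, 0]) cylinder(h = 738, r = 25);


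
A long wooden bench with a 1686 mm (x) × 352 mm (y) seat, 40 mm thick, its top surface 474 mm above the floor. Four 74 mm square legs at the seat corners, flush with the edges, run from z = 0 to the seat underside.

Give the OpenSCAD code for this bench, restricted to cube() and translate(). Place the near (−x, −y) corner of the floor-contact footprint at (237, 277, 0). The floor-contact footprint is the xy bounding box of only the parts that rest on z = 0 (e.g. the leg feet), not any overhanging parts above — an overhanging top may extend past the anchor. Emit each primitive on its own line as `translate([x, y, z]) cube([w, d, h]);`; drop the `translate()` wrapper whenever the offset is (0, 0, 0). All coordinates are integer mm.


translate([237, 277, 434]) cube([1686, 352, 40]);
translate([237, 277, 0]) cube([74, 74, 434]);
translate([237, 555, 0]) cube([74, 74, 434]);
translate([1849, 277, 0]) cube([74, 74, 434]);
translate([1849, 555, 0]) cube([74, 74, 434]);


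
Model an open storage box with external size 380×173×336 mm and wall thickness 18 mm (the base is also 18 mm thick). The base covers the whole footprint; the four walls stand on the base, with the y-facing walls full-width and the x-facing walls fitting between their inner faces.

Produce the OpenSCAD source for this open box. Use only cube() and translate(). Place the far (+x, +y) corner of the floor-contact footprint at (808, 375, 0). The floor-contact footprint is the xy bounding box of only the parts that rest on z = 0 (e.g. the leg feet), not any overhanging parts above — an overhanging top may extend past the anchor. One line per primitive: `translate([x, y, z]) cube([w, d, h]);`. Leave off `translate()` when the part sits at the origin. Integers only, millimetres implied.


translate([428, 202, 0]) cube([380, 173, 18]);
translate([428, 202, 18]) cube([380, 18, 318]);
translate([428, 357, 18]) cube([380, 18, 318]);
translate([428, 220, 18]) cube([18, 137, 318]);
translate([790, 220, 18]) cube([18, 137, 318]);


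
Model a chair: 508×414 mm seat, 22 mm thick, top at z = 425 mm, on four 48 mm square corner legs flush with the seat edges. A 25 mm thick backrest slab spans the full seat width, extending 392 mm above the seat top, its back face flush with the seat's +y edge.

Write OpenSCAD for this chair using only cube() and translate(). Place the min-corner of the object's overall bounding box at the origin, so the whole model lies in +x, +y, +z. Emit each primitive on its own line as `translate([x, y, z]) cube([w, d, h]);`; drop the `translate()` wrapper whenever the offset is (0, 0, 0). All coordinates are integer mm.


translate([0, 0, 403]) cube([508, 414, 22]);
cube([48, 48, 403]);
translate([460, 0, 0]) cube([48, 48, 403]);
translate([0, 366, 0]) cube([48, 48, 403]);
translate([460, 366, 0]) cube([48, 48, 403]);
translate([0, 389, 425]) cube([508, 25, 392]);


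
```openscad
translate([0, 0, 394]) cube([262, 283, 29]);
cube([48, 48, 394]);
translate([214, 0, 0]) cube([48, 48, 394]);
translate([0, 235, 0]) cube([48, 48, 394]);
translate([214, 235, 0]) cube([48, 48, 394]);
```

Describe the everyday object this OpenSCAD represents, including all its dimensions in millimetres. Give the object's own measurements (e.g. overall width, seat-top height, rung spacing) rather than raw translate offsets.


A simple wooden stool: a rectangular seat 262 mm (x) by 283 mm (y), 29 mm thick, top face at z = 423 mm, on four square legs, each 48×48 mm in cross-section. The legs rest on z = 0, each flush with a corner of the seat.


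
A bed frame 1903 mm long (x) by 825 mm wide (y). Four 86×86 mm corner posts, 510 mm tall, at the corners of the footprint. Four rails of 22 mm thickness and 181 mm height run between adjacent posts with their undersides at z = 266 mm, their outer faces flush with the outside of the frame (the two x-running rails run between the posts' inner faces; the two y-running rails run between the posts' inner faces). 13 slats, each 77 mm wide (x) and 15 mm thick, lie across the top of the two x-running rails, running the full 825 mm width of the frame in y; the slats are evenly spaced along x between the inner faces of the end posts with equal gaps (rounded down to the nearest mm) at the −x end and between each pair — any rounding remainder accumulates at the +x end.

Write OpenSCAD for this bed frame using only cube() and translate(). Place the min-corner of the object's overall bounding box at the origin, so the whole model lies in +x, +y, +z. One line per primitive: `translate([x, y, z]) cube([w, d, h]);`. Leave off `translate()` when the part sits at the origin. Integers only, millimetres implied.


cube([86, 86, 510]);
translate([0, 739, 0]) cube([86, 86, 510]);
translate([1817, 0, 0]) cube([86, 86, 510]);
translate([1817, 739, 0]) cube([86, 86, 510]);
translate([86, 0, 266]) cube([1731, 22, 181]);
translate([86, 803, 266]) cube([1731, 22, 181]);
translate([0, 86, 266]) cube([22, 653, 181]);
translate([1881, 86, 266]) cube([22, 653, 181]);
translate([138, 0, 447]) cube([77, 825, 15]);
translate([267, 0, 447]) cube([77, 825, 15]);
translate([396, 0, 447]) cube([77, 825, 15]);
translate([525, 0, 447]) cube([77, 825, 15]);
translate([654, 0, 447]) cube([77, 825, 15]);
translate([783, 0, 447]) cube([77, 825, 15]);
translate([912, 0, 447]) cube([77, 825, 15]);
translate([1041, 0, 447]) cube([77, 825, 15]);
translate([1170, 0, 447]) cube([77, 825, 15]);
translate([1299, 0, 447]) cube([77, 825, 15]);
translate([1428, 0, 447]) cube([77, 825, 15]);
translate([1557, 0, 447]) cube([77, 825, 15]);
translate([1686, 0, 447]) cube([77, 825, 15]);


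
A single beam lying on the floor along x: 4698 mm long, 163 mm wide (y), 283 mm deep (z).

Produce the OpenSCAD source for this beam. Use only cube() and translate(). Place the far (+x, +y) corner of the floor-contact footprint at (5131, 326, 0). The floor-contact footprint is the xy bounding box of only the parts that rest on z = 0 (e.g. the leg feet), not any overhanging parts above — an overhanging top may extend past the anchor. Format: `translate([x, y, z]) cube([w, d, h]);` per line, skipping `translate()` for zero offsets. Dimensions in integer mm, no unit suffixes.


translate([433, 163, 0]) cube([4698, 163, 283]);


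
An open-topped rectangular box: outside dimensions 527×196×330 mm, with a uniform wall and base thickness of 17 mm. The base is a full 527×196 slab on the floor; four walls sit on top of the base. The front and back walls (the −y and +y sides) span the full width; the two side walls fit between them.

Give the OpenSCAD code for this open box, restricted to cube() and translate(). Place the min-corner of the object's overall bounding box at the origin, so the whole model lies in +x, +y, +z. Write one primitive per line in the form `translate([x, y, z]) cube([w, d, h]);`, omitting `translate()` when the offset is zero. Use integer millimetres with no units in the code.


cube([527, 196, 17]);
translate([0, 0, 17]) cube([527, 17, 313]);
translate([0, 179, 17]) cube([527, 17, 313]);
translate([0, 17, 17]) cube([17, 162, 313]);
translate([510, 17, 17]) cube([17, 162, 313]);


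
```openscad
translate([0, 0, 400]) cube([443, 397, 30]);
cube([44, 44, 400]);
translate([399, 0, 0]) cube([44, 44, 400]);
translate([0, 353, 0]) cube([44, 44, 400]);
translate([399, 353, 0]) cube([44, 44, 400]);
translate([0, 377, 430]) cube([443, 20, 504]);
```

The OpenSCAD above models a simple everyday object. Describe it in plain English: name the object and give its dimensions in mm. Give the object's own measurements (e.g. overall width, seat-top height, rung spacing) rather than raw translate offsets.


A chair. The seat is a 443×397×30 mm slab with its top at z = 430 mm, on four 44×44 mm corner legs (flush with the seat edges, standing on z = 0). A flat backrest 20 mm thick, 504 mm tall, spans the full seat width and rises from the seat top along its +y edge, rear face flush with the rear of the seat.


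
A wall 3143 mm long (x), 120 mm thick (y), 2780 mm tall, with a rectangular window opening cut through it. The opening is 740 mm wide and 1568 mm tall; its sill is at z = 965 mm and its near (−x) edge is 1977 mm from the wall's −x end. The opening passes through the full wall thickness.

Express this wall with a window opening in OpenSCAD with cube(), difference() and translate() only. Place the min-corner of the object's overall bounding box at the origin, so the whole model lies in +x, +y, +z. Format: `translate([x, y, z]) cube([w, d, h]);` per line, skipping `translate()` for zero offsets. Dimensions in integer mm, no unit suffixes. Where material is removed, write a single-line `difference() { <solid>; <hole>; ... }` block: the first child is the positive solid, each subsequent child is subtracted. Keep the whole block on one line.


difference() { cube([3143, 120, 2780]); translate([1977, 0, 965]) cube([740, 120, 1568]); }


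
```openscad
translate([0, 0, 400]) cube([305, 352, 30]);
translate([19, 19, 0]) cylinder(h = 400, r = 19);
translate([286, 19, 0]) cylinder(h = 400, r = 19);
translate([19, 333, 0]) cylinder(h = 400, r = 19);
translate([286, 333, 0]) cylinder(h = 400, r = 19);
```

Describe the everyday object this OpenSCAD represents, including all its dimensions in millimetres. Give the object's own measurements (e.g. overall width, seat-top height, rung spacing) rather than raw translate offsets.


A simple wooden stool: a rectangular seat 305 mm (x) by 352 mm (y), 30 mm thick, top face at z = 430 mm, on four round legs, each 38 mm in diameter. The legs rest on z = 0, each leg's axis is inset half a diameter from the nearest pair of seat edges (so the leg's bounding box is flush with the corner).


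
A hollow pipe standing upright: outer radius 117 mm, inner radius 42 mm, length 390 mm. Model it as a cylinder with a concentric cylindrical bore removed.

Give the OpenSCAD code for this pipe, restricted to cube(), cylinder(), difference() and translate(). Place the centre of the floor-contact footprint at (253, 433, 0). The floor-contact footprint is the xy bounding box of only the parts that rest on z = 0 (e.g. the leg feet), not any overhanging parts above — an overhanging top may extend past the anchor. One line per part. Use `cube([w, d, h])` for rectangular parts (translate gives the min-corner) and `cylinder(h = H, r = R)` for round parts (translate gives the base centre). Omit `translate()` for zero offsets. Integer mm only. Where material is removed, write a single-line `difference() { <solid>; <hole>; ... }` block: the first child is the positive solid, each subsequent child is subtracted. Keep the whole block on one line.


difference() { translate([253, 433, 0]) cylinder(h = 390, r = 117); translate([253, 433, 0]) cylinder(h = 390, r = 42); }


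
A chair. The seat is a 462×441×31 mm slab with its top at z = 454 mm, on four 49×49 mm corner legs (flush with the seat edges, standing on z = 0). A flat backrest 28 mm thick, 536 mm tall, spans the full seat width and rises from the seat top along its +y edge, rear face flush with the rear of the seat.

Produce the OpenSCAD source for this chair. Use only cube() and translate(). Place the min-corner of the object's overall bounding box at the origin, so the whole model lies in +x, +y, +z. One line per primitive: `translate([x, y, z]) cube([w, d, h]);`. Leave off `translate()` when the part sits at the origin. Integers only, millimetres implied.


translate([0, 0, 423]) cube([462, 441, 31]);
cube([49, 49, 423]);
translate([413, 0, 0]) cube([49, 49, 423]);
translate([0, 392, 0]) cube([49, 49, 423]);
translate([413, 392, 0]) cube([49, 49, 423]);
translate([0, 413, 454]) cube([462, 28, 536]);


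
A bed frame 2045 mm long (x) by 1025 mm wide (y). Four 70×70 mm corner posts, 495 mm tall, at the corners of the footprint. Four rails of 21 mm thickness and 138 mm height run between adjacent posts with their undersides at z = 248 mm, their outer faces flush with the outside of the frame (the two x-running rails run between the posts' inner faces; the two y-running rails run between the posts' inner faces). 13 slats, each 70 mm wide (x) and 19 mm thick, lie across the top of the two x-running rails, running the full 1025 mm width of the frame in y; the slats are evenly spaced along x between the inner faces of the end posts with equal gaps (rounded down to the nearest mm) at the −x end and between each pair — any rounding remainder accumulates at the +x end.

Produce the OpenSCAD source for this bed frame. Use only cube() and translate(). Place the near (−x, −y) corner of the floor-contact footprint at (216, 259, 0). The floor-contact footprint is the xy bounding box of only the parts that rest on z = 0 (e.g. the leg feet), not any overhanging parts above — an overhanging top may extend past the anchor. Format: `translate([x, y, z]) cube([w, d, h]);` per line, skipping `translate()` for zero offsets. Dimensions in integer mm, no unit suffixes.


translate([216, 259, 0]) cube([70, 70, 495]);
translate([216, 1214, 0]) cube([70, 70, 495]);
translate([2191, 259, 0]) cube([70, 70, 495]);
translate([2191, 1214, 0]) cube([70, 70, 495]);
translate([286, 259, 248]) cube([1905, 21, 138]);
translate([286, 1263, 248]) cube([1905, 21, 138]);
translate([216, 329, 248]) cube([21, 885, 138]);
translate([2240, 329, 248]) cube([21, 885, 138]);
translate([357, 259, 386]) cube([70, 1025, 19]);
translate([498, 259, 386]) cube([70, 1025, 19]);
translate([639, 259, 386]) cube([70, 1025, 19]);
translate([780, 259, 386]) cube([70, 1025, 19]);
translate([921, 259, 386]) cube([70, 1025, 19]);
translate([1062, 259, 386]) cube([70, 1025, 19]);
translate([1203, 259, 386]) cube([70, 1025, 19]);
translate([1344, 259, 386]) cube([70, 1025, 19]);
translate([1485, 259, 386]) cube([70, 1025, 19]);
translate([1626, 259, 386]) cube([70, 1025, 19]);
translate([1767, 259, 386]) cube([70, 1025, 19]);
translate([1908, 259, 386]) cube([70, 1025, 19]);
translate([2049, 259, 386]) cube([70, 1025, 19]);


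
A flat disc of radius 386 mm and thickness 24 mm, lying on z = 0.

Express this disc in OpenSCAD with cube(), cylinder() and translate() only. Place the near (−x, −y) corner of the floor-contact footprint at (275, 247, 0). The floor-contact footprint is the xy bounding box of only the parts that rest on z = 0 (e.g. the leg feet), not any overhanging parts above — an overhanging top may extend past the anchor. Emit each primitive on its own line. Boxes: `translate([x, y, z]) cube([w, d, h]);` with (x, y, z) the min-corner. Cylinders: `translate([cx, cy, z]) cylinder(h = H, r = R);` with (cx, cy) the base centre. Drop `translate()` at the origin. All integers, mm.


translate([661, 633, 0]) cylinder(h = 24, r = 386);


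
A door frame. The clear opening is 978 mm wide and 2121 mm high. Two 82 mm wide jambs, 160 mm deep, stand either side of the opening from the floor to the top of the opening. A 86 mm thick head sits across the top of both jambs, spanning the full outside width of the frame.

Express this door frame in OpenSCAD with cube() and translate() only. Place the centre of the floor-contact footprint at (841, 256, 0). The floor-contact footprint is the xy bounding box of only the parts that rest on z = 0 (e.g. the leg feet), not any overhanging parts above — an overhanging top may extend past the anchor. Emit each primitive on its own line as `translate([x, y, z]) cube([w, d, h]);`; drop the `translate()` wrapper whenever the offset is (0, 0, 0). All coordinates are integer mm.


translate([270, 176, 0]) cube([82, 160, 2121]);
translate([1330, 176, 0]) cube([82, 160, 2121]);
translate([270, 176, 2121]) cube([1142, 160, 86]);


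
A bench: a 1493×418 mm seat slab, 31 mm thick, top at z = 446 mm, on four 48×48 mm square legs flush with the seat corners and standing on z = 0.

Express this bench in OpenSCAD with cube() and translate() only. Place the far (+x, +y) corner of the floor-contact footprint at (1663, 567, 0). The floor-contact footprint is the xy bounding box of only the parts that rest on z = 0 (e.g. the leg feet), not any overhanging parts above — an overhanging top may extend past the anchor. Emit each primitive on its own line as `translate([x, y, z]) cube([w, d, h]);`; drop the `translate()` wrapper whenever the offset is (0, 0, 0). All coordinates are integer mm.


translate([170, 149, 415]) cube([1493, 418, 31]);
translate([170, 149, 0]) cube([48, 48, 415]);
translate([170, 519, 0]) cube([48, 48, 415]);
translate([1615, 149, 0]) cube([48, 48, 415]);
translate([1615, 519, 0]) cube([48, 48, 415]);


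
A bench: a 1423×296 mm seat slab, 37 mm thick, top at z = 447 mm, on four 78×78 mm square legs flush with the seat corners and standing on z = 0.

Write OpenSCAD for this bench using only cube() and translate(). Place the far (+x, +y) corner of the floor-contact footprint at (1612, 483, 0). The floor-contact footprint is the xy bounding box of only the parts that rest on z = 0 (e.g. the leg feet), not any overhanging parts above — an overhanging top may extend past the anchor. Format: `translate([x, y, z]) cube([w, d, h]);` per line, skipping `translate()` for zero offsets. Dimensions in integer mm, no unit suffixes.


// leg_h = 447 − 37 = 410
translate([189, 187, 410]) cube([1423, 296, 37]);
translate([189, 187, 0]) cube([78, 78, 410]);
translate([189, 405, 0]) cube([78, 78, 410]);
translate([1534, 187, 0]) cube([78, 78, 410]);
translate([1534, 405, 0]) cube([78, 78, 410]);


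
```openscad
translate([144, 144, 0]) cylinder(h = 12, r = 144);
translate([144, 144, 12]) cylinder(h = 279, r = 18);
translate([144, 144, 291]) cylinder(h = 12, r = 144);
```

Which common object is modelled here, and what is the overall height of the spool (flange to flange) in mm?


A spool. The overall height is 303 mm.

Three coaxial cylinders, large–small–large — a spool. Two 12 mm flanges and a 279 mm core give 12 + 279 + 12 = 303 mm.


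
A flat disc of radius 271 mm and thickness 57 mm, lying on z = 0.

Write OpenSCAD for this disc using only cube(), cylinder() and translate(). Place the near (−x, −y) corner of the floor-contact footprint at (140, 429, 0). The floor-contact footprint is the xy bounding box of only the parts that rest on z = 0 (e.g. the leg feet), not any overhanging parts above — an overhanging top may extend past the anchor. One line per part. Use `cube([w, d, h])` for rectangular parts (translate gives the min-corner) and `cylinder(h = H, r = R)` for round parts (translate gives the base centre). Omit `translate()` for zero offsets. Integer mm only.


translate([411, 700, 0]) cylinder(h = 57, r = 271);


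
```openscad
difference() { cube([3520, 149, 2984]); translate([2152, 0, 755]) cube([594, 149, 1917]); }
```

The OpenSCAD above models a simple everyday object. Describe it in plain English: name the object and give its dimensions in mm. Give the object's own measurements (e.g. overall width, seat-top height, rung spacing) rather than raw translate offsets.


A wall 3520 mm long (x), 149 mm thick (y), 2984 mm tall, with a rectangular window opening cut through it. The opening is 594 mm wide and 1917 mm tall; its sill is at z = 755 mm and its near (−x) edge is 2152 mm from the wall's −x end. The opening passes through the full wall thickness.


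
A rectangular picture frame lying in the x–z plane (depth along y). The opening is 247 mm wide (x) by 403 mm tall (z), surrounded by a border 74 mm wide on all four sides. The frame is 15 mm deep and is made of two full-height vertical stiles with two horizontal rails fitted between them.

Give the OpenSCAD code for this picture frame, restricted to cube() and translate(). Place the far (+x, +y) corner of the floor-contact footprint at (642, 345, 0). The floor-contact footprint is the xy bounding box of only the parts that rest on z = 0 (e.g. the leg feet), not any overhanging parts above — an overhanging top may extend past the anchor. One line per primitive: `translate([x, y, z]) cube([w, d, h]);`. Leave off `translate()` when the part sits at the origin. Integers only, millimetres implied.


translate([247, 330, 0]) cube([74, 15, 551]);
translate([568, 330, 0]) cube([74, 15, 551]);
translate([321, 330, 0]) cube([247, 15, 74]);
translate([321, 330, 477]) cube([247, 15, 74]);


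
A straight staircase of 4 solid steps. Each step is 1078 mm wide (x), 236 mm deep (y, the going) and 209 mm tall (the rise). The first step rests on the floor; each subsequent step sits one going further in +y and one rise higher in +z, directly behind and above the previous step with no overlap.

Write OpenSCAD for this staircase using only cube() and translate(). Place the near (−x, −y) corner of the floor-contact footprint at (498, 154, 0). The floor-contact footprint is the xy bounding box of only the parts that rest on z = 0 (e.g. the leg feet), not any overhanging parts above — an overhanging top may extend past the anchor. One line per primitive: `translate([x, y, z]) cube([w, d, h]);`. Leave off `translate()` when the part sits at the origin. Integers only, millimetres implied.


translate([498, 154, 0]) cube([1078, 236, 209]);
translate([498, 390, 209]) cube([1078, 236, 209]);
translate([498, 626, 418]) cube([1078, 236, 209]);
translate([498, 862, 627]) cube([1078, 236, 209]);


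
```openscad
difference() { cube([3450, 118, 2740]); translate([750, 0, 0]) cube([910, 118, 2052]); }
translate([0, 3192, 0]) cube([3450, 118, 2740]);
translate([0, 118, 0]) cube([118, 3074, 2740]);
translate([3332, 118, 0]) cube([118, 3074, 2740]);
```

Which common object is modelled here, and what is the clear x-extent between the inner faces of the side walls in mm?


A single room. The interior width is 3214 mm.

Four walls enclosing a rectangle with a door in the front wall — a room. Outside width 3450 minus two 118 mm walls gives 3214 mm.


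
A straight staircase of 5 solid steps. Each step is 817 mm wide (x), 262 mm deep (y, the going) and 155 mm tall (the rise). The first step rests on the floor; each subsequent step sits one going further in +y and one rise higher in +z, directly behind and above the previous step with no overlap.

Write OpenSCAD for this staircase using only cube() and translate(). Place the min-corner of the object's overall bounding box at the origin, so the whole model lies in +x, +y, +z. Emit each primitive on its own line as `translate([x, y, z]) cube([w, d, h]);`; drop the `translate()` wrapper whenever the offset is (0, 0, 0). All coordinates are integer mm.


cube([817, 262, 155]);
translate([0, 262, 155]) cube([817, 262, 155]);
translate([0, 524, 310]) cube([817, 262, 155]);
translate([0, 786, 465]) cube([817, 262, 155]);
translate([0, 1048, 620]) cube([817, 262, 155]);


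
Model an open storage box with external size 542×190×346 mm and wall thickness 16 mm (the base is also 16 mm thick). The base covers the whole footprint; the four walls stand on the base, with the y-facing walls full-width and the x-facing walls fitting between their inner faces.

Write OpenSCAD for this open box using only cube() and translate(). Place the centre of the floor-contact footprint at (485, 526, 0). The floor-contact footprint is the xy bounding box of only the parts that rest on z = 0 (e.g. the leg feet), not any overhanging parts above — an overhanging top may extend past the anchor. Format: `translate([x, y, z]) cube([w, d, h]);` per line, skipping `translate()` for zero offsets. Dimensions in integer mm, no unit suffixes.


translate([214, 431, 0]) cube([542, 190, 16]);
translate([214, 431, 16]) cube([542, 16, 330]);
translate([214, 605, 16]) cube([542, 16, 330]);
translate([214, 447, 16]) cube([16, 158, 330]);
translate([740, 447, 16]) cube([16, 158, 330]);


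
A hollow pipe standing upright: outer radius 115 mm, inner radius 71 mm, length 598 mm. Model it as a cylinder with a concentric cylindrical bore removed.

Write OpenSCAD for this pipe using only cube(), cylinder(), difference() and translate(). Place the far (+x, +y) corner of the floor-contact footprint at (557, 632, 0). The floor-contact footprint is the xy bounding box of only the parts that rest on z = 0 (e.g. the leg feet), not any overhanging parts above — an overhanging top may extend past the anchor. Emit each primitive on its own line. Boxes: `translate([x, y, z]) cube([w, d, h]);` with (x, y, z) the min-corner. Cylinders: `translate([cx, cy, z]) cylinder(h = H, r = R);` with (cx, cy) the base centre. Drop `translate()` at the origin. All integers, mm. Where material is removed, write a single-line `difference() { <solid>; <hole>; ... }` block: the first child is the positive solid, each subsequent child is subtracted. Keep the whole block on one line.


difference() { translate([442, 517, 0]) cylinder(h = 598, r = 115); translate([442, 517, 0]) cylinder(h = 598, r = 71); }


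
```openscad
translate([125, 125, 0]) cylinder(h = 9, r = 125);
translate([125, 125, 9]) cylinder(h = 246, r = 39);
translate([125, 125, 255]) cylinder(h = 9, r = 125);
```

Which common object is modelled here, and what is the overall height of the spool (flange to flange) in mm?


A spool. The overall height is 264 mm.

Three coaxial cylinders, large–small–large — a spool. Two 9 mm flanges and a 246 mm core give 9 + 246 + 9 = 264 mm.


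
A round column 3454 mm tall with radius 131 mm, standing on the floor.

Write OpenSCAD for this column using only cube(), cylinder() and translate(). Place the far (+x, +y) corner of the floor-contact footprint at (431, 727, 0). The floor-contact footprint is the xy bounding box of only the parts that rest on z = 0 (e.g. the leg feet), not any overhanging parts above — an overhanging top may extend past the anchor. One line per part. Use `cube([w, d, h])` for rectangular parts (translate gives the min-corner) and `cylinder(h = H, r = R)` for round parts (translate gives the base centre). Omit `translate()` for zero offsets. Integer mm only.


translate([300, 596, 0]) cylinder(h = 3454, r = 131);


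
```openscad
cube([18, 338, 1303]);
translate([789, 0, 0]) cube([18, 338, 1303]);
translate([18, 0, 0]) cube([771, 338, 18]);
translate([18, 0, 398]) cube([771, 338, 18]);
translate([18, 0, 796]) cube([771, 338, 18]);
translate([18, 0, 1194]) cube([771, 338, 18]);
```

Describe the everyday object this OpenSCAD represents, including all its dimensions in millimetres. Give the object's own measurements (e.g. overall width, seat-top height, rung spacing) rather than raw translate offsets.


An open bookshelf. Two side panels, each 18 mm thick, 338 mm deep and 1303 mm tall, stand 807 mm apart (outside-to-outside). Between them sit 4 shelves, each 18 mm thick and 338 mm deep, spanning the full gap between the sides. The bottom shelf rests on the floor (its underside at z = 0) and the clear gap between one shelf's top and the next shelf's underside is 380 mm.


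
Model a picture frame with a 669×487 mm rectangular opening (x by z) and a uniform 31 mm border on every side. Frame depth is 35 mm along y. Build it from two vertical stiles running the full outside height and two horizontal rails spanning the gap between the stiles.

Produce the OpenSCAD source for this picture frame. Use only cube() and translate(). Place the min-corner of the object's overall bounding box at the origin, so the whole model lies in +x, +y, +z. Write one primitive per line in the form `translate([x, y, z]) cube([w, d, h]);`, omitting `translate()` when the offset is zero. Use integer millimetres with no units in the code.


cube([31, 35, 549]);
translate([700, 0, 0]) cube([31, 35, 549]);
translate([31, 0, 0]) cube([669, 35, 31]);
translate([31, 0, 518]) cube([669, 35, 31]);


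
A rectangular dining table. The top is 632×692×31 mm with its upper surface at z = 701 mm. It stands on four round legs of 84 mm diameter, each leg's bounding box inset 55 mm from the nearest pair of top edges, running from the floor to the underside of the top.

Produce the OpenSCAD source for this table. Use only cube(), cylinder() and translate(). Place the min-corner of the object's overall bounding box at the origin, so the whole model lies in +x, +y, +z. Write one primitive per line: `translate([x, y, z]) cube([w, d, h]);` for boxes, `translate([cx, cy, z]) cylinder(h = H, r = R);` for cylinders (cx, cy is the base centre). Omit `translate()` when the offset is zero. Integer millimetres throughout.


// leg_h = 701 - 31 = 670
translate([0, 0, 670]) cube([632, 692, 31]);
translate([97, 97, 0]) cylinder(h = 670, r = 42);
translate([535, 97, 0]) cylinder(h = 670, r = 42);
translate([97, 595, 0]) cylinder(h = 670, r = 42);
translate([535, 595, 0]) cylinder(h = 670, r = 42);


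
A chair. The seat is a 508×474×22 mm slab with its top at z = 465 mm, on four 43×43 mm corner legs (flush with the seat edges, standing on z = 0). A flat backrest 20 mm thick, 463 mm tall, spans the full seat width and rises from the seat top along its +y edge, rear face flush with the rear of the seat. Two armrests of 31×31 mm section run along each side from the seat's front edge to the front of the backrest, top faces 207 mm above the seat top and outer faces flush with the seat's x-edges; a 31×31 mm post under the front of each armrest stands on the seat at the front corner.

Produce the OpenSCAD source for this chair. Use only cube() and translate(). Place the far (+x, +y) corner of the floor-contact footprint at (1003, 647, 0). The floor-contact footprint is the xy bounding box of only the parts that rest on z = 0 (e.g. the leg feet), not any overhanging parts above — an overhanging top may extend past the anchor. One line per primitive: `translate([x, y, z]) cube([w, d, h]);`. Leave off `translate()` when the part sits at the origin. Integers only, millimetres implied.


// leg_h = 465 - 22 = 443
// arm post h = 207 - 31 = 176
translate([495, 173, 443]) cube([508, 474, 22]);
translate([495, 173, 0]) cube([43, 43, 443]);
translate([960, 173, 0]) cube([43, 43, 443]);
translate([495, 604, 0]) cube([43, 43, 443]);
translate([960, 604, 0]) cube([43, 43, 443]);
translate([495, 627, 465]) cube([508, 20, 463]);
translate([495, 173, 641]) cube([31, 454, 31]);
translate([972, 173, 641]) cube([31, 454, 31]);
translate([495, 173, 465]) cube([31, 31, 176]);
translate([972, 173, 465]) cube([31, 31, 176]);


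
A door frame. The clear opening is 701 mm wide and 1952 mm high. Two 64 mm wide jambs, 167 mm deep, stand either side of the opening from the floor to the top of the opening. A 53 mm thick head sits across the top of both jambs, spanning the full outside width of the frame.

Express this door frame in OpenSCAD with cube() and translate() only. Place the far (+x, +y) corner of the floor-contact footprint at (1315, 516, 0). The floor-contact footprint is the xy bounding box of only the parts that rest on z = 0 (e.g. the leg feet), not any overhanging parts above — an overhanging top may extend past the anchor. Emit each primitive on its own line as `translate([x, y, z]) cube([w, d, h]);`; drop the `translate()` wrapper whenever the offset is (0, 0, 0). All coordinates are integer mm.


translate([486, 349, 0]) cube([64, 167, 1952]);
translate([1251, 349, 0]) cube([64, 167, 1952]);
translate([486, 349, 1952]) cube([829, 167, 53]);


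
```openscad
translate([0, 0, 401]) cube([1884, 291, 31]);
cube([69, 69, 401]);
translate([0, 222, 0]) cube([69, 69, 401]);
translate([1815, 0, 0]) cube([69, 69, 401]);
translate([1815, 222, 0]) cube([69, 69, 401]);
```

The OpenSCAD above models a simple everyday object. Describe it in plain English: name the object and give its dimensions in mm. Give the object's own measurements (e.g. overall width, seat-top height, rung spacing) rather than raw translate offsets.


A bench: a 1884×291 mm seat slab, 31 mm thick, top at z = 432 mm, on four 69×69 mm square legs flush with the seat corners and standing on z = 0.


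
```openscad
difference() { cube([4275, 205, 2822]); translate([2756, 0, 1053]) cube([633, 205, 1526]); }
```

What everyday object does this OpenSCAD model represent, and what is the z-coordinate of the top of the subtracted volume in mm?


A wall with a window opening. The window head height is 2579 mm.

A wall with a rectangular opening subtracted — a window. Sill at z = 1053, opening 1526 mm tall, so the head is at 1053 + 1526 = 2579 mm.


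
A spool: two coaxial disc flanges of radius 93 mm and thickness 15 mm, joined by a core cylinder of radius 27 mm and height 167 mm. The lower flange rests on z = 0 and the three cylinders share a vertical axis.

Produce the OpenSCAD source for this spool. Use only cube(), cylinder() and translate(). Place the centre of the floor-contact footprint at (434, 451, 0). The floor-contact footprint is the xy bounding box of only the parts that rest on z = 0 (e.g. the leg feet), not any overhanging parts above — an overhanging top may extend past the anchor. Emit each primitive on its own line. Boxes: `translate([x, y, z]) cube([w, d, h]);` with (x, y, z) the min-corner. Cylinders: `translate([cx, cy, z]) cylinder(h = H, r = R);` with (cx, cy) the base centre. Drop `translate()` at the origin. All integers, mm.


translate([434, 451, 0]) cylinder(h = 15, r = 93);
translate([434, 451, 15]) cylinder(h = 167, r = 27);
translate([434, 451, 182]) cylinder(h = 15, r = 93);


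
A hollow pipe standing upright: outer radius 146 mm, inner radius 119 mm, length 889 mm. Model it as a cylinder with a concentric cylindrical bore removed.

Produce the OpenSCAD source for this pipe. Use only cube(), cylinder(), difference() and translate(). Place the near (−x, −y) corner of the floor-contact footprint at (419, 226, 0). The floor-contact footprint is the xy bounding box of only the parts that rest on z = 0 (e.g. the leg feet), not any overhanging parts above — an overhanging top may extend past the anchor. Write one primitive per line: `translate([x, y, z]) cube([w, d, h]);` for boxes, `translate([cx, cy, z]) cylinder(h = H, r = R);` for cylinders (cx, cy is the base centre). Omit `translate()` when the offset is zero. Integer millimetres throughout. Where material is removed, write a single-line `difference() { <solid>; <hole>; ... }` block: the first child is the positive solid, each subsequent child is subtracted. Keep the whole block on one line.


difference() { translate([565, 372, 0]) cylinder(h = 889, r = 146); translate([565, 372, 0]) cylinder(h = 889, r = 119); }


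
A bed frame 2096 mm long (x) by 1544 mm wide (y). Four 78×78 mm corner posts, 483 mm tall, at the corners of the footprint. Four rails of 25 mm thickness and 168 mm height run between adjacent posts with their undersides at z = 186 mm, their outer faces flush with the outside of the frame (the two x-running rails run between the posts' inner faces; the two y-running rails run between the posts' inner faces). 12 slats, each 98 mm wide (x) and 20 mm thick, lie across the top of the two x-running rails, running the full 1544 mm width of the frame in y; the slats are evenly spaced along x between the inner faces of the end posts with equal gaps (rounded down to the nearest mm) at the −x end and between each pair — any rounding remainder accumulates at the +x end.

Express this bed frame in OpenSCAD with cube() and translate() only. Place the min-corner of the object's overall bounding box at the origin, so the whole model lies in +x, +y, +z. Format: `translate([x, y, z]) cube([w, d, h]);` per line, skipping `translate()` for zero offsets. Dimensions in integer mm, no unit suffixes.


cube([78, 78, 483]);
translate([0, 1466, 0]) cube([78, 78, 483]);
translate([2018, 0, 0]) cube([78, 78, 483]);
translate([2018, 1466, 0]) cube([78, 78, 483]);
translate([78, 0, 186]) cube([1940, 25, 168]);
translate([78, 1519, 186]) cube([1940, 25, 168]);
translate([0, 78, 186]) cube([25, 1388, 168]);
translate([2071, 78, 186]) cube([25, 1388, 168]);
translate([136, 0, 354]) cube([98, 1544, 20]);
translate([292, 0, 354]) cube([98, 1544, 20]);
translate([448, 0, 354]) cube([98, 1544, 20]);
translate([604, 0, 354]) cube([98, 1544, 20]);
translate([760, 0, 354]) cube([98, 1544, 20]);
translate([916, 0, 354]) cube([98, 1544, 20]);
translate([1072, 0, 354]) cube([98, 1544, 20]);
translate([1228, 0, 354]) cube([98, 1544, 20]);
translate([1384, 0, 354]) cube([98, 1544, 20]);
translate([1540, 0, 354]) cube([98, 1544, 20]);
translate([1696, 0, 354]) cube([98, 1544, 20]);
translate([1852, 0, 354]) cube([98, 1544, 20]);


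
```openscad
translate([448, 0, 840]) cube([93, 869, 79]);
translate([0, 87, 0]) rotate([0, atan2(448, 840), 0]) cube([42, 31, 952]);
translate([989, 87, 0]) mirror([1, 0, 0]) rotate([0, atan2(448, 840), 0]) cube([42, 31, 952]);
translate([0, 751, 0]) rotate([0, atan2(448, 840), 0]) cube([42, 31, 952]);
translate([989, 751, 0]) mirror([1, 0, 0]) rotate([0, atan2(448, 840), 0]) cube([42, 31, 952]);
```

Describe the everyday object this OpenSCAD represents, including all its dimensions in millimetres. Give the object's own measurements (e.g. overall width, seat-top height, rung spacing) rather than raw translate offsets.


A sawhorse. A 93×869×79 mm beam (x, y, z) sits on two A-frame leg pairs. Each pair is two raked legs of 42×31 mm section (31 mm along y) splaying symmetrically in x. Each leg rises 840 mm vertically over 448 mm of horizontal reach and is 952 mm long along its own axis. Every leg's outer bottom edge rests on the floor and its outer top edge meets a bottom edge of the beam — the left legs (tilting toward +x) meet the beam's −x bottom edge, the right legs (their mirror images, tilting toward −x) meet its +x bottom edge — so the leg tops tuck under the beam, the beam's underside is 840 mm above the floor, and the feet are 989 mm apart outside-to-outside with the beam centred between them. The two leg pairs are set in 87 mm from either end of the beam.
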